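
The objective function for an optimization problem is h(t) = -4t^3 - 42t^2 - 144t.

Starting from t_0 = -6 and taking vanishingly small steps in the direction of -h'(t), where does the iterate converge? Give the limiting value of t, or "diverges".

h'(t) = -12(t + 3)(t + 4), so h'(-6) = -72.
Gradient descent moves in the -h' direction, i.e. t is increasing.
The nearest critical point in that direction is t = -4, where h'' = 12 > 0 (a local minimum). The iterate converges there.

-4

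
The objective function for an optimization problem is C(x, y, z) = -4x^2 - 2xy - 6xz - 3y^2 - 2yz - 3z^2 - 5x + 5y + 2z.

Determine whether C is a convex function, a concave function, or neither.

C is quadratic, so its Hessian is the constant matrix H = [[-8, -2, -6], [-2, -6, -2], [-6, -2, -6]].
Leading principal minors: -8, 44, -64.
Signs alternate −, +, − ⇒ H ≺ 0 ⇒ concave.

concave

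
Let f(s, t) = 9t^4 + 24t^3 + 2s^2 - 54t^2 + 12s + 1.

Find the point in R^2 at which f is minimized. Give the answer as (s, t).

(-3, -3)

f(s,t) separates as P(s) + Q(t) + 1, so its minimum is min P + min Q + 1.
P'(s) = 4s + 12 vanishes at s ∈ {-3}; Q'(t) = 36t(t - 1)(t + 3) vanishes at t ∈ {-3, 0, 1}.
Local minima of P (where P''>0): P(-3)=-18. Local minima of Q: Q(-3)=-405, Q(1)=-21.
So the global minimum of f is P(-3) + Q(-3) + 1 = -18 − 405 + 1 = -422, attained at (-3, -3).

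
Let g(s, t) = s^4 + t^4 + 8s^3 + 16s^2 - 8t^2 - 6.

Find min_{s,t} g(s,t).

-22

g(s,t) separates as P(s) + Q(t) − 6, so its minimum is min P + min Q − 6.
P'(s) = 4s(s + 2)(s + 4) vanishes at s ∈ {-4, -2, 0}; Q'(t) = 4t(t - 2)(t + 2) vanishes at t ∈ {-2, 0, 2}.
Local minima of P (where P''>0): P(-4)=0, P(0)=0. Local minima of Q: Q(-2)=-16, Q(2)=-16.
So the global minimum of g is P(-4) + Q(-2) − 6 = 0 − 16 − 6 = -22, attained at (-4, -2).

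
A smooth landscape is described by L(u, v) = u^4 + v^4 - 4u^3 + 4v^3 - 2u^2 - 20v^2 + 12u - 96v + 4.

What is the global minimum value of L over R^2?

-284

L(u,v) separates as P(u) + Q(v) + 4, so its minimum is min P + min Q + 4.
P'(u) = 4(u - 3)(u - 1)(u + 1) vanishes at u ∈ {-1, 1, 3}; Q'(v) = 4(v - 3)(v + 2)(v + 4) vanishes at v ∈ {-4, -2, 3}.
Local minima of P (where P''>0): P(-1)=-9, P(3)=-9. Local minima of Q: Q(-4)=64, Q(3)=-279.
So the global minimum of L is P(-1) + Q(3) + 4 = -9 − 279 + 4 = -284, attained at (-1, 3).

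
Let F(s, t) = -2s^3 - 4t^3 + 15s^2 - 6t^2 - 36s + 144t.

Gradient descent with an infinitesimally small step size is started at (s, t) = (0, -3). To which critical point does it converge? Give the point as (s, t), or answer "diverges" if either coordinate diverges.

F is separable, so gradient descent decouples: s follows -∂F/∂s, t follows -∂F/∂t.
∂F/∂s = -6(s - 3)(s - 2); at s=0 this is -36, so s increases.
∂F/∂t = -12(t - 3)(t + 4); at t=-3 this is 72, so t decreases.
s converges to its nearest critical value 2 (a local min of the s-part); t converges to -4. The iterate converges to (2, -4).

(2, -4)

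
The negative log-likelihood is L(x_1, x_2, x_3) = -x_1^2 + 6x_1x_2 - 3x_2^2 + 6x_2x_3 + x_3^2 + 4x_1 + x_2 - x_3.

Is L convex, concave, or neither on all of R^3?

L is quadratic, so its Hessian is the constant matrix H = [[-2, 6, 0], [6, -6, 6], [0, 6, 2]].
Leading principal minors: -2, -24, 24.
Neither pattern holds ⇒ H is indefinite ⇒ neither convex nor concave.

neither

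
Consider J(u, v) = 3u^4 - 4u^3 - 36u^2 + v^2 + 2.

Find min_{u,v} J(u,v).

-187

J(u,v) separates as P(u) + Q(v) + 2, so its minimum is min P + min Q + 2.
P'(u) = 12u(u - 3)(u + 2) vanishes at u ∈ {-2, 0, 3}; Q'(v) = 2v vanishes at v ∈ {0}.
Local minima of P (where P''>0): P(-2)=-64, P(3)=-189. Local minima of Q: Q(0)=0.
So the global minimum of J is P(3) + Q(0) + 2 = -189 + 0 + 2 = -187, attained at (3, 0).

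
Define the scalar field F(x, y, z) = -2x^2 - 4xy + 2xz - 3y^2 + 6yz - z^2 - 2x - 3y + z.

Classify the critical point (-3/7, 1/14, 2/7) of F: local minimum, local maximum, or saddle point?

The Hessian is constant: H = [[-4, -4, 2], [-4, -6, 6], [2, 6, -2]].
Leading principal minors: Δ₁ = -4, Δ₂ = 8, Δ₃ = 56.
The minors fit neither the all-positive nor the alternating-sign pattern, so H is indefinite: a saddle point.

saddle point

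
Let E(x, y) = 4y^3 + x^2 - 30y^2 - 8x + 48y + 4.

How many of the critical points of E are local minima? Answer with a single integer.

E separates as a function of x plus a function of y, so ∇E=0 decouples.
∂E/∂x = 2(x - 4) = 0 at x ∈ {4}; ∂E/∂y = 12(y - 4)(y - 1) = 0 at y ∈ {1, 4}.
The Hessian is diagonal: diag(E_xx, E_yy). Second derivatives: E_xx(4)=2; E_yy(1)=-36, E_yy(4)=36.
Local minima occur where both diagonal entries positive: (4, 4). Count: 1.

1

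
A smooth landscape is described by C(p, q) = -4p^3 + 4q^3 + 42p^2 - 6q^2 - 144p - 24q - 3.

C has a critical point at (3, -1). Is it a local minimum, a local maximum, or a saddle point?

The mixed partial ∂²C/∂p∂q is 0, so the Hessian at any point is diag(C_pp, C_qq) = diag(12(-2p + 7), 12(2q - 1)).
At (3, -1): H = diag(12, -36).
The eigenvalues have opposite signs, so H is indefinite: a saddle point.

saddle point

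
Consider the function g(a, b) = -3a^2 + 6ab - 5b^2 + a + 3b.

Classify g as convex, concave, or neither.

concave

g is quadratic, so its Hessian is the constant matrix H = [[-6, 6], [6, -10]].
det(H) = 24, tr(H) = -16.
det(H) > 0 and tr(H) < 0, so H is negative definite everywhere: concave.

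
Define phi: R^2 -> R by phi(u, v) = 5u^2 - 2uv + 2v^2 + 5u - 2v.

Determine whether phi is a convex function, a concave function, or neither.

convex

phi is quadratic, so its Hessian is the constant matrix H = [[10, -2], [-2, 4]].
det(H) = 36, tr(H) = 14.
det(H) > 0 and tr(H) > 0, so H is positive definite everywhere: convex.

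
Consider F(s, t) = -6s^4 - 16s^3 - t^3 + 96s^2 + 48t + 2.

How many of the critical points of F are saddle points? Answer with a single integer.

3

F separates as a function of s plus a function of t, so ∇F=0 decouples.
∂F/∂s = -24s(s - 2)(s + 4) = 0 at s ∈ {-4, 0, 2}; ∂F/∂t = -3(t - 4)(t + 4) = 0 at t ∈ {-4, 4}.
The Hessian is diagonal: diag(F_ss, F_tt). Second derivatives: F_ss(-4)=-576, F_ss(0)=192, F_ss(2)=-288; F_tt(-4)=24, F_tt(4)=-24.
Saddle points occur where the two diagonal entries have opposite signs: (-4, -4), (0, 4), (2, -4). Count: 3.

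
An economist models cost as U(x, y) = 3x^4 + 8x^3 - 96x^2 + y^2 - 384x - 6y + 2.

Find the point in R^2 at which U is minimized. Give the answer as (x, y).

U(x,y) separates as P(x) + Q(y) + 2, so its minimum is min P + min Q + 2.
P'(x) = 12(x - 4)(x + 2)(x + 4) vanishes at x ∈ {-4, -2, 4}; Q'(y) = 2y - 6 vanishes at y ∈ {3}.
Local minima of P (where P''>0): P(-4)=256, P(4)=-1792. Local minima of Q: Q(3)=-9.
So the global minimum of U is P(4) + Q(3) + 2 = -1792 − 9 + 2 = -1799, attained at (4, 3).

(4, 3)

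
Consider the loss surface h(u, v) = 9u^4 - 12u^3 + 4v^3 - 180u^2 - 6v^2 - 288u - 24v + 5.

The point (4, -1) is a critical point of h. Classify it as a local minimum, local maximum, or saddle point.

The mixed partial ∂²h/∂u∂v is 0, so the Hessian at any point is diag(h_uu, h_vv) = diag(36(3u^2 - 2u - 10), 12(2v - 1)).
At (4, -1): H = diag(1080, -36).
The eigenvalues have opposite signs, so H is indefinite: a saddle point.

saddle point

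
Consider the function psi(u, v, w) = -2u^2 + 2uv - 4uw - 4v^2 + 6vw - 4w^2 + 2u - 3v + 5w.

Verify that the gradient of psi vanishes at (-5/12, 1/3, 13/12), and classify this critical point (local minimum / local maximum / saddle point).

∇psi = (-4u + 2v - 4w + 2, 2u - 8v + 6w - 3, -4u + 6v - 8w + 5); substituting (-5/12, 1/3, 13/12) gives ∇psi = (0, 0, 0), so (-5/12, 1/3, 13/12) is indeed a critical point.
The Hessian is constant: H = [[-4, 2, -4], [2, -8, 6], [-4, 6, -8]].
Leading principal minors: Δ₁ = -4, Δ₂ = 28, Δ₃ = -48.
The minors alternate sign starting negative (−, +, −), so H is negative definite: a local maximum.

local maximum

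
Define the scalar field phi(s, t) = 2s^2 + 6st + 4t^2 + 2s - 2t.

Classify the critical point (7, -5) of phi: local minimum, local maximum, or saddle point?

saddle point

The Hessian of phi is constant: H = [[4, 6], [6, 8]].
det(H) = 4·8 − 6² = -4.
Since det(H) < 0, H is indefinite and the critical point is a saddle point.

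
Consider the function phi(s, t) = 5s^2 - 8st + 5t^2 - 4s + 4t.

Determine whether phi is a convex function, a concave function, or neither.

convex

phi is quadratic, so its Hessian is the constant matrix H = [[10, -8], [-8, 10]].
det(H) = 36, tr(H) = 20.
det(H) > 0 and tr(H) > 0, so H is positive definite everywhere: convex.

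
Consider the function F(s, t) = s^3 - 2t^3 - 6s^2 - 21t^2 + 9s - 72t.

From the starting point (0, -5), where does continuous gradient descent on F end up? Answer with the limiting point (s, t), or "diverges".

diverges

F is separable, so gradient descent decouples: s follows -∂F/∂s, t follows -∂F/∂t.
∂F/∂s = 3(s - 3)(s - 1); at s=0 this is 9, so s decreases.
∂F/∂t = -6(t + 3)(t + 4); at t=-5 this is -12, so t increases.
The s-coordinate has no critical point in that direction and runs off to infinity.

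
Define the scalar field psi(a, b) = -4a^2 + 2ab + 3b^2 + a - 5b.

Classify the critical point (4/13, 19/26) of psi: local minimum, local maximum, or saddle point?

saddle point

The Hessian of psi is constant: H = [[-8, 2], [2, 6]].
det(H) = (-8)·6 − 2² = -52.
Since det(H) < 0, H is indefinite and the critical point is a saddle point.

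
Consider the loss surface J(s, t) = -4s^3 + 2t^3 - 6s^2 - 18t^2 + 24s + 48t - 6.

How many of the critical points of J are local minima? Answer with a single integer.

J separates as a function of s plus a function of t, so ∇J=0 decouples.
∂J/∂s = -12(s - 1)(s + 2) = 0 at s ∈ {-2, 1}; ∂J/∂t = 6(t - 4)(t - 2) = 0 at t ∈ {2, 4}.
The Hessian is diagonal: diag(J_ss, J_tt). Second derivatives: J_ss(-2)=36, J_ss(1)=-36; J_tt(2)=-12, J_tt(4)=12.
Local minima occur where both diagonal entries positive: (-2, 4). Count: 1.

1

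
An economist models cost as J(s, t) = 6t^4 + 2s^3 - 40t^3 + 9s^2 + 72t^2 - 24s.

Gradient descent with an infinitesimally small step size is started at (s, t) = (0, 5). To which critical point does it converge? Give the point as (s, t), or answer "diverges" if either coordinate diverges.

(1, 3)

J is separable, so gradient descent decouples: s follows -∂J/∂s, t follows -∂J/∂t.
∂J/∂s = 6(s - 1)(s + 4); at s=0 this is -24, so s increases.
∂J/∂t = 24t(t - 3)(t - 2); at t=5 this is 720, so t decreases.
s converges to its nearest critical value 1 (a local min of the s-part); t converges to 3. The iterate converges to (1, 3).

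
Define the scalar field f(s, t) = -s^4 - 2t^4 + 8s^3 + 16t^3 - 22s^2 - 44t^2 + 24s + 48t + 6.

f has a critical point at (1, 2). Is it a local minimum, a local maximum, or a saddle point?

saddle point

The mixed partial ∂²f/∂s∂t is 0, so the Hessian at any point is diag(f_ss, f_tt) = diag(4(-3s^2 + 12s - 11), 8(-3t^2 + 12t - 11)).
At (1, 2): H = diag(-8, 8).
The eigenvalues have opposite signs, so H is indefinite: a saddle point.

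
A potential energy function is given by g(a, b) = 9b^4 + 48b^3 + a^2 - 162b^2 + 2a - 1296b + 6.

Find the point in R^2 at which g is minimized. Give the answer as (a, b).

(-1, 3)

g(a,b) separates as P(a) + Q(b) + 6, so its minimum is min P + min Q + 6.
P'(a) = 2a + 2 vanishes at a ∈ {-1}; Q'(b) = 36(b - 3)(b + 3)(b + 4) vanishes at b ∈ {-4, -3, 3}.
Local minima of P (where P''>0): P(-1)=-1. Local minima of Q: Q(-4)=1824, Q(3)=-3321.
So the global minimum of g is P(-1) + Q(3) + 6 = -1 − 3321 + 6 = -3316, attained at (-1, 3).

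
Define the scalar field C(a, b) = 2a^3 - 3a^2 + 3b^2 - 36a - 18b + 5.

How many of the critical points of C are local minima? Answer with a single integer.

1

C separates as a function of a plus a function of b, so ∇C=0 decouples.
∂C/∂a = 6(a - 3)(a + 2) = 0 at a ∈ {-2, 3}; ∂C/∂b = 6(b - 3) = 0 at b ∈ {3}.
The Hessian is diagonal: diag(C_aa, C_bb). Second derivatives: C_aa(-2)=-30, C_aa(3)=30; C_bb(3)=6.
Local minima occur where both diagonal entries positive: (3, 3). Count: 1.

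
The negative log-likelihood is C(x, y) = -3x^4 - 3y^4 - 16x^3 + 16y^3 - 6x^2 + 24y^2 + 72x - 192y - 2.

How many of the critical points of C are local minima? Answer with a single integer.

C separates as a function of x plus a function of y, so ∇C=0 decouples.
∂C/∂x = -12(x - 1)(x + 2)(x + 3) = 0 at x ∈ {-3, -2, 1}; ∂C/∂y = -12(y - 4)(y - 2)(y + 2) = 0 at y ∈ {-2, 2, 4}.
The Hessian is diagonal: diag(C_xx, C_yy). Second derivatives: C_xx(-3)=-48, C_xx(-2)=36, C_xx(1)=-144; C_yy(-2)=-288, C_yy(2)=96, C_yy(4)=-144.
Local minima occur where both diagonal entries positive: (-2, 2). Count: 1.

1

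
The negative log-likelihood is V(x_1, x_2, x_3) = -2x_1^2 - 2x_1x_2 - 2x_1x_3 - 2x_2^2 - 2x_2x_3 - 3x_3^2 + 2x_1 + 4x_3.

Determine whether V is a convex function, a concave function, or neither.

V is quadratic, so its Hessian is the constant matrix H = [[-4, -2, -2], [-2, -4, -2], [-2, -2, -6]].
Leading principal minors: -4, 12, -56.
Signs alternate −, +, − ⇒ H ≺ 0 ⇒ concave.

concave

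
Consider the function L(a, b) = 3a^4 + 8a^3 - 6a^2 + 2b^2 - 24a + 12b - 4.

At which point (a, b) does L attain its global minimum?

L(a,b) separates as P(a) + Q(b) − 4, so its minimum is min P + min Q − 4.
P'(a) = 12(a - 1)(a + 1)(a + 2) vanishes at a ∈ {-2, -1, 1}; Q'(b) = 4b + 12 vanishes at b ∈ {-3}.
Local minima of P (where P''>0): P(-2)=8, P(1)=-19. Local minima of Q: Q(-3)=-18.
So the global minimum of L is P(1) + Q(-3) − 4 = -19 − 18 − 4 = -41, attained at (1, -3).

(1, -3)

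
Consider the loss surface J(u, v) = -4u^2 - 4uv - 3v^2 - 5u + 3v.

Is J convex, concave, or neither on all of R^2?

J is quadratic, so its Hessian is the constant matrix H = [[-8, -4], [-4, -6]].
det(H) = 32, tr(H) = -14.
det(H) > 0 and tr(H) < 0, so H is negative definite everywhere: concave.

concave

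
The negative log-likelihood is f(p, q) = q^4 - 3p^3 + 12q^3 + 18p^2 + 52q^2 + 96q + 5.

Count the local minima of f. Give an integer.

2

f separates as a function of p plus a function of q, so ∇f=0 decouples.
∂f/∂p = -9p(p - 4) = 0 at p ∈ {0, 4}; ∂f/∂q = 4(q + 2)(q + 3)(q + 4) = 0 at q ∈ {-4, -3, -2}.
The Hessian is diagonal: diag(f_pp, f_qq). Second derivatives: f_pp(0)=36, f_pp(4)=-36; f_qq(-4)=8, f_qq(-3)=-4, f_qq(-2)=8.
Local minima occur where both diagonal entries positive: (0, -4), (0, -2). Count: 2.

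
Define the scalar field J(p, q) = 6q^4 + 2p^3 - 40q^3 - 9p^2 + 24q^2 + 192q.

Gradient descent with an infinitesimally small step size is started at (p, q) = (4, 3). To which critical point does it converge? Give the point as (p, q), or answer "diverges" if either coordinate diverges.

J is separable, so gradient descent decouples: p follows -∂J/∂p, q follows -∂J/∂q.
∂J/∂p = 6p(p - 3); at p=4 this is 24, so p decreases.
∂J/∂q = 24(q - 4)(q - 2)(q + 1); at q=3 this is -96, so q increases.
p converges to its nearest critical value 3 (a local min of the p-part); q converges to 4. The iterate converges to (3, 4).

(3, 4)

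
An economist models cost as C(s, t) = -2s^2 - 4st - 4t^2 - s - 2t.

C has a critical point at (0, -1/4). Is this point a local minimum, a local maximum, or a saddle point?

The Hessian of C is constant: H = [[-4, -4], [-4, -8]].
det(H) = (-4)·(-8) − (-4)² = 16.
det(H) > 0 and tr(H) = -12 < 0, so H is negative definite and the point is a local maximum.

local maximum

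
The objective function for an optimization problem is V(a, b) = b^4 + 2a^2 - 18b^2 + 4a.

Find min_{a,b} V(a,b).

V(a,b) separates as P(a) + Q(b), so its minimum is min P + min Q.
P'(a) = 4a + 4 vanishes at a ∈ {-1}; Q'(b) = 4b(b - 3)(b + 3) vanishes at b ∈ {-3, 0, 3}.
Local minima of P (where P''>0): P(-1)=-2. Local minima of Q: Q(-3)=-81, Q(3)=-81.
So the global minimum of V is P(-1) + Q(-3) = -2 − 81 = -83, attained at (-1, -3).

-83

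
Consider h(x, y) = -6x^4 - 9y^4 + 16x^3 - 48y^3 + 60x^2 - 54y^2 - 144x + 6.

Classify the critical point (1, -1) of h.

The mixed partial ∂²h/∂x∂y is 0, so the Hessian at any point is diag(h_xx, h_yy) = diag(24(-3x^2 + 4x + 5), -36(3y^2 + 8y + 3)).
At (1, -1): H = diag(144, 72).
Both eigenvalues are positive, so H is positive definite: a local minimum.

local minimum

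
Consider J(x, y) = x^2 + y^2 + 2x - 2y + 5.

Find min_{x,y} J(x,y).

3

J(x,y) separates as P(x) + Q(y) + 5, so its minimum is min P + min Q + 5.
P'(x) = 2x + 2 vanishes at x ∈ {-1}; Q'(y) = 2y - 2 vanishes at y ∈ {1}.
Local minima of P (where P''>0): P(-1)=-1. Local minima of Q: Q(1)=-1.
So the global minimum of J is P(-1) + Q(1) + 5 = -1 − 1 + 5 = 3, attained at (-1, 1).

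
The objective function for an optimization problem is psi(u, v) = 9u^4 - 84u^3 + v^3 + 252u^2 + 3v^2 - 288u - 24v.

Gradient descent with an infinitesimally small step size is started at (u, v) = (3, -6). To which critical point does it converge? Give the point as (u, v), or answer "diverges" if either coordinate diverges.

diverges

psi is separable, so gradient descent decouples: u follows -∂psi/∂u, v follows -∂psi/∂v.
∂psi/∂u = 36(u - 4)(u - 2)(u - 1); at u=3 this is -72, so u increases.
∂psi/∂v = 3(v - 2)(v + 4); at v=-6 this is 48, so v decreases.
The v-coordinate has no critical point in that direction and runs off to infinity.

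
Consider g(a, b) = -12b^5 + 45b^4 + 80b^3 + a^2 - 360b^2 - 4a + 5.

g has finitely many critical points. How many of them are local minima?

2

g separates as a function of a plus a function of b, so ∇g=0 decouples.
∂g/∂a = 2(a - 2) = 0 at a ∈ {2}; ∂g/∂b = -60b(b - 3)(b - 2)(b + 2) = 0 at b ∈ {-2, 0, 2, 3}.
The Hessian is diagonal: diag(g_aa, g_bb). Second derivatives: g_aa(2)=2; g_bb(-2)=2400, g_bb(0)=-720, g_bb(2)=480, g_bb(3)=-900.
Local minima occur where both diagonal entries positive: (2, -2), (2, 2). Count: 2.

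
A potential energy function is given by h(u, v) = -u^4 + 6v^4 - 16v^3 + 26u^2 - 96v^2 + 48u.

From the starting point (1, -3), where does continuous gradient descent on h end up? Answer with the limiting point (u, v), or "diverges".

(-1, -2)

h is separable, so gradient descent decouples: u follows -∂h/∂u, v follows -∂h/∂v.
∂h/∂u = -4(u - 4)(u + 1)(u + 3); at u=1 this is 96, so u decreases.
∂h/∂v = 24v(v - 4)(v + 2); at v=-3 this is -504, so v increases.
u converges to its nearest critical value -1 (a local min of the u-part); v converges to -2. The iterate converges to (-1, -2).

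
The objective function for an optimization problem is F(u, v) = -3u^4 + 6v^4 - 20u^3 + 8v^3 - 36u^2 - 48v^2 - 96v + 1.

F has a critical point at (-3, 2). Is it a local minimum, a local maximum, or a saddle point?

The mixed partial ∂²F/∂u∂v is 0, so the Hessian at any point is diag(F_uu, F_vv) = diag(-12(3u^2 + 10u + 6), 24(3v^2 + 2v - 4)).
At (-3, 2): H = diag(-36, 288).
The eigenvalues have opposite signs, so H is indefinite: a saddle point.

saddle point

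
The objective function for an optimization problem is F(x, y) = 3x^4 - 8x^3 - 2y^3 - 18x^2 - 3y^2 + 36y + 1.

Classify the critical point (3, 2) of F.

saddle point

The mixed partial ∂²F/∂x∂y is 0, so the Hessian at any point is diag(F_xx, F_yy) = diag(12(3x^2 - 4x - 3), -6(2y + 1)).
At (3, 2): H = diag(144, -30).
The eigenvalues have opposite signs, so H is indefinite: a saddle point.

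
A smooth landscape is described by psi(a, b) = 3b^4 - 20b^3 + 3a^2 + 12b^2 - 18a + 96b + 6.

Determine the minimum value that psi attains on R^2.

-82

psi(a,b) separates as P(a) + Q(b) + 6, so its minimum is min P + min Q + 6.
P'(a) = 6a - 18 vanishes at a ∈ {3}; Q'(b) = 12(b - 4)(b - 2)(b + 1) vanishes at b ∈ {-1, 2, 4}.
Local minima of P (where P''>0): P(3)=-27. Local minima of Q: Q(-1)=-61, Q(4)=64.
So the global minimum of psi is P(3) + Q(-1) + 6 = -27 − 61 + 6 = -82, attained at (3, -1).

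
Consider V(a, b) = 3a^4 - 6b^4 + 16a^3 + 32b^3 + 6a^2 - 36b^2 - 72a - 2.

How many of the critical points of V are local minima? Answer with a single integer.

V separates as a function of a plus a function of b, so ∇V=0 decouples.
∂V/∂a = 12(a - 1)(a + 2)(a + 3) = 0 at a ∈ {-3, -2, 1}; ∂V/∂b = -24b(b - 3)(b - 1) = 0 at b ∈ {0, 1, 3}.
The Hessian is diagonal: diag(V_aa, V_bb). Second derivatives: V_aa(-3)=48, V_aa(-2)=-36, V_aa(1)=144; V_bb(0)=-72, V_bb(1)=48, V_bb(3)=-144.
Local minima occur where both diagonal entries positive: (-3, 1), (1, 1). Count: 2.

2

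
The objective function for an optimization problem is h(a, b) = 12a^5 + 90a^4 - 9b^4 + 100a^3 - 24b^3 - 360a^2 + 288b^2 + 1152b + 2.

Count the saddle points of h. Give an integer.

6

h separates as a function of a plus a function of b, so ∇h=0 decouples.
∂h/∂a = 60a(a - 1)(a + 3)(a + 4) = 0 at a ∈ {-4, -3, 0, 1}; ∂h/∂b = -36(b - 4)(b + 2)(b + 4) = 0 at b ∈ {-4, -2, 4}.
The Hessian is diagonal: diag(h_aa, h_bb). Second derivatives: h_aa(-4)=-1200, h_aa(-3)=720, h_aa(0)=-720, h_aa(1)=1200; h_bb(-4)=-576, h_bb(-2)=432, h_bb(4)=-1728.
Saddle points occur where the two diagonal entries have opposite signs: (-4, -2), (-3, -4), (-3, 4), (0, -2), (1, -4), (1, 4). Count: 6.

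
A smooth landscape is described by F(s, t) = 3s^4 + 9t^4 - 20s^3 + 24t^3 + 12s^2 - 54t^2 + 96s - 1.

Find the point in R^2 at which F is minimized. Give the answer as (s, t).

F(s,t) separates as P(s) + Q(t) − 1, so its minimum is min P + min Q − 1.
P'(s) = 12(s - 4)(s - 2)(s + 1) vanishes at s ∈ {-1, 2, 4}; Q'(t) = 36t(t - 1)(t + 3) vanishes at t ∈ {-3, 0, 1}.
Local minima of P (where P''>0): P(-1)=-61, P(4)=64. Local minima of Q: Q(-3)=-405, Q(1)=-21.
So the global minimum of F is P(-1) + Q(-3) − 1 = -61 − 405 − 1 = -467, attained at (-1, -3).

(-1, -3)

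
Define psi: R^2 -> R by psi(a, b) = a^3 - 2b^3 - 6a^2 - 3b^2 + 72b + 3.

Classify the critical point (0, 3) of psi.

local maximum

The mixed partial ∂²psi/∂a∂b is 0, so the Hessian at any point is diag(psi_aa, psi_bb) = diag(6(a - 2), -6(2b + 1)).
At (0, 3): H = diag(-12, -42).
Both eigenvalues are negative, so H is negative definite: a local maximum.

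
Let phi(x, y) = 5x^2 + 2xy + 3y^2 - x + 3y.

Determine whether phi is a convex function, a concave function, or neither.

convex

phi is quadratic, so its Hessian is the constant matrix H = [[10, 2], [2, 6]].
det(H) = 56, tr(H) = 16.
det(H) > 0 and tr(H) > 0, so H is positive definite everywhere: convex.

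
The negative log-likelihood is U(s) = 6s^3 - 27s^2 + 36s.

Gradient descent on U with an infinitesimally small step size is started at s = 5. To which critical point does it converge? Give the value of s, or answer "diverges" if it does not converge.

U'(s) = 18(s - 2)(s - 1), so U'(5) = 216.
Gradient descent moves in the -U' direction, i.e. s is decreasing.
The nearest critical point in that direction is s = 2, where U'' = 18 > 0 (a local minimum). The iterate converges there.

2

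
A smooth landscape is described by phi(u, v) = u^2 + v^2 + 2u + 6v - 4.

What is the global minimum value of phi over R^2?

-14

phi(u,v) separates as P(u) + Q(v) − 4, so its minimum is min P + min Q − 4.
P'(u) = 2u + 2 vanishes at u ∈ {-1}; Q'(v) = 2v + 6 vanishes at v ∈ {-3}.
Local minima of P (where P''>0): P(-1)=-1. Local minima of Q: Q(-3)=-9.
So the global minimum of phi is P(-1) + Q(-3) − 4 = -1 − 9 − 4 = -14, attained at (-1, -3).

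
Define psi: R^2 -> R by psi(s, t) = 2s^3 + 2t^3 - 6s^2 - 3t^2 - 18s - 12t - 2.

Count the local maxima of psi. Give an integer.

1

psi separates as a function of s plus a function of t, so ∇psi=0 decouples.
∂psi/∂s = 6(s - 3)(s + 1) = 0 at s ∈ {-1, 3}; ∂psi/∂t = 6(t - 2)(t + 1) = 0 at t ∈ {-1, 2}.
The Hessian is diagonal: diag(psi_ss, psi_tt). Second derivatives: psi_ss(-1)=-24, psi_ss(3)=24; psi_tt(-1)=-18, psi_tt(2)=18.
Local maxima occur where both diagonal entries negative: (-1, -1). Count: 1.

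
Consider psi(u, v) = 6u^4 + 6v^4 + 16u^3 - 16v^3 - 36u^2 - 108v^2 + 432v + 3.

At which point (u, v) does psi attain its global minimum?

(-3, -3)

psi(u,v) separates as P(u) + Q(v) + 3, so its minimum is min P + min Q + 3.
P'(u) = 24u(u - 1)(u + 3) vanishes at u ∈ {-3, 0, 1}; Q'(v) = 24(v - 3)(v - 2)(v + 3) vanishes at v ∈ {-3, 2, 3}.
Local minima of P (where P''>0): P(-3)=-270, P(1)=-14. Local minima of Q: Q(-3)=-1350, Q(3)=378.
So the global minimum of psi is P(-3) + Q(-3) + 3 = -270 − 1350 + 3 = -1617, attained at (-3, -3).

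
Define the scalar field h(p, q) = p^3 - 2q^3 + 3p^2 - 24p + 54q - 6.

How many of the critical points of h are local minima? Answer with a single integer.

h separates as a function of p plus a function of q, so ∇h=0 decouples.
∂h/∂p = 3(p - 2)(p + 4) = 0 at p ∈ {-4, 2}; ∂h/∂q = -6(q - 3)(q + 3) = 0 at q ∈ {-3, 3}.
The Hessian is diagonal: diag(h_pp, h_qq). Second derivatives: h_pp(-4)=-18, h_pp(2)=18; h_qq(-3)=36, h_qq(3)=-36.
Local minima occur where both diagonal entries positive: (2, -3). Count: 1.

1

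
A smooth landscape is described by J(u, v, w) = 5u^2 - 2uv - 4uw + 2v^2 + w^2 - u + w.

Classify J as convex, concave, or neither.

convex

J is quadratic, so its Hessian is the constant matrix H = [[10, -2, -4], [-2, 4, 0], [-4, 0, 2]].
Leading principal minors: 10, 36, 8.
All positive ⇒ H ≻ 0 ⇒ convex.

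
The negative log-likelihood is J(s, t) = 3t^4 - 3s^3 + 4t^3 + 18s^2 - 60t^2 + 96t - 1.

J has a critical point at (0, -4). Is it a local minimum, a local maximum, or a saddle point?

local minimum

The mixed partial ∂²J/∂s∂t is 0, so the Hessian at any point is diag(J_ss, J_tt) = diag(18(-s + 2), 12(3t^2 + 2t - 10)).
At (0, -4): H = diag(36, 360).
Both eigenvalues are positive, so H is positive definite: a local minimum.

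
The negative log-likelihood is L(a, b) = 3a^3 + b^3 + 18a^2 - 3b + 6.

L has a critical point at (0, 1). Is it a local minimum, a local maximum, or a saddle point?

The mixed partial ∂²L/∂a∂b is 0, so the Hessian at any point is diag(L_aa, L_bb) = diag(18(a + 2), 6b).
At (0, 1): H = diag(36, 6).
Both eigenvalues are positive, so H is positive definite: a local minimum.

local minimum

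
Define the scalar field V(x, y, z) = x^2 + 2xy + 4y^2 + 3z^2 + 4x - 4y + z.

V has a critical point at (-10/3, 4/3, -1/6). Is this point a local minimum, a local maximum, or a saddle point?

The Hessian is constant: H = [[2, 2, 0], [2, 8, 0], [0, 0, 6]].
Leading principal minors: Δ₁ = 2, Δ₂ = 12, Δ₃ = 72.
All leading minors are positive, so H is positive definite: a local minimum.

local minimum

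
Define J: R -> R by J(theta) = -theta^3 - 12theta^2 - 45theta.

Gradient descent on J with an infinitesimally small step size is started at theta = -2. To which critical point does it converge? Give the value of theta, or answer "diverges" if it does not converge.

J'(theta) = -3(theta + 3)(theta + 5), so J'(-2) = -9.
Gradient descent moves in the -J' direction, i.e. theta is increasing.
There is no critical point above theta=-2, and J' keeps the same sign, so the iterate runs off to +∞.

diverges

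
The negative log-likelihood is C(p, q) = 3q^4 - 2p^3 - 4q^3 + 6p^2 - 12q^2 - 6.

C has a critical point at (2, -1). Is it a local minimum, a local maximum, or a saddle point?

saddle point

The mixed partial ∂²C/∂p∂q is 0, so the Hessian at any point is diag(C_pp, C_qq) = diag(12(-p + 1), 12(3q^2 - 2q - 2)).
At (2, -1): H = diag(-12, 36).
The eigenvalues have opposite signs, so H is indefinite: a saddle point.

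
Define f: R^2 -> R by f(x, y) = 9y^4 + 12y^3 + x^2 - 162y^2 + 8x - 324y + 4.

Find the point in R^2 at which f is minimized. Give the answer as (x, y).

(-4, 3)

f(x,y) separates as P(x) + Q(y) + 4, so its minimum is min P + min Q + 4.
P'(x) = 2x + 8 vanishes at x ∈ {-4}; Q'(y) = 36(y - 3)(y + 1)(y + 3) vanishes at y ∈ {-3, -1, 3}.
Local minima of P (where P''>0): P(-4)=-16. Local minima of Q: Q(-3)=-81, Q(3)=-1377.
So the global minimum of f is P(-4) + Q(3) + 4 = -16 − 1377 + 4 = -1389, attained at (-4, 3).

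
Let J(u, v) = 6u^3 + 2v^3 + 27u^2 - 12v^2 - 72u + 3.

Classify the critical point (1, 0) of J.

saddle point

The mixed partial ∂²J/∂u∂v is 0, so the Hessian at any point is diag(J_uu, J_vv) = diag(18(2u + 3), 12(v - 2)).
At (1, 0): H = diag(90, -24).
The eigenvalues have opposite signs, so H is indefinite: a saddle point.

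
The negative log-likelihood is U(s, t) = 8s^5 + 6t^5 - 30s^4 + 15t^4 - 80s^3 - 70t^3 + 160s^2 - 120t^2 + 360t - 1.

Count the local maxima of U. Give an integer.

4

U separates as a function of s plus a function of t, so ∇U=0 decouples.
∂U/∂s = 40s(s - 4)(s - 1)(s + 2) = 0 at s ∈ {-2, 0, 1, 4}; ∂U/∂t = 30(t - 2)(t - 1)(t + 2)(t + 3) = 0 at t ∈ {-3, -2, 1, 2}.
The Hessian is diagonal: diag(U_ss, U_tt). Second derivatives: U_ss(-2)=-1440, U_ss(0)=320, U_ss(1)=-360, U_ss(4)=2880; U_tt(-3)=-600, U_tt(-2)=360, U_tt(1)=-360, U_tt(2)=600.
Local maxima occur where both diagonal entries negative: (-2, -3), (-2, 1), (1, -3), (1, 1). Count: 4.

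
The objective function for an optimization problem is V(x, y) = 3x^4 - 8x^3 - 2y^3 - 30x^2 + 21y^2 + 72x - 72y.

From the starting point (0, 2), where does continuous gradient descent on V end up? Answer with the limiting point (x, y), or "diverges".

(-2, 3)

V is separable, so gradient descent decouples: x follows -∂V/∂x, y follows -∂V/∂y.
∂V/∂x = 12(x - 3)(x - 1)(x + 2); at x=0 this is 72, so x decreases.
∂V/∂y = -6(y - 4)(y - 3); at y=2 this is -12, so y increases.
x converges to its nearest critical value -2 (a local min of the x-part); y converges to 3. The iterate converges to (-2, 3).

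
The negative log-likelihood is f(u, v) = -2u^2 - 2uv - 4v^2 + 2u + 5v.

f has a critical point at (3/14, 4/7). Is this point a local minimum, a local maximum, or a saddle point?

The Hessian of f is constant: H = [[-4, -2], [-2, -8]].
det(H) = (-4)·(-8) − (-2)² = 28.
det(H) > 0 and tr(H) = -12 < 0, so H is negative definite and the point is a local maximum.

local maximum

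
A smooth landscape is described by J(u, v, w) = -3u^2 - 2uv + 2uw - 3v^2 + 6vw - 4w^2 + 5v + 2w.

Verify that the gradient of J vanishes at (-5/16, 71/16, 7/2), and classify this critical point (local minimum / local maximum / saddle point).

local maximum

∇J = (-6u - 2v + 2w, -2u - 6v + 6w + 5, 2u + 6v - 8w + 2); substituting (-5/16, 71/16, 7/2) gives ∇J = (0, 0, 0), so (-5/16, 71/16, 7/2) is indeed a critical point.
The Hessian is constant: H = [[-6, -2, 2], [-2, -6, 6], [2, 6, -8]].
Leading principal minors: Δ₁ = -6, Δ₂ = 32, Δ₃ = -64.
The minors alternate sign starting negative (−, +, −), so H is negative definite: a local maximum.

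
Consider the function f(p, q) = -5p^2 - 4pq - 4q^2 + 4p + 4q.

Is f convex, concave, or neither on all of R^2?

f is quadratic, so its Hessian is the constant matrix H = [[-10, -4], [-4, -8]].
det(H) = 64, tr(H) = -18.
det(H) > 0 and tr(H) < 0, so H is negative definite everywhere: concave.

concave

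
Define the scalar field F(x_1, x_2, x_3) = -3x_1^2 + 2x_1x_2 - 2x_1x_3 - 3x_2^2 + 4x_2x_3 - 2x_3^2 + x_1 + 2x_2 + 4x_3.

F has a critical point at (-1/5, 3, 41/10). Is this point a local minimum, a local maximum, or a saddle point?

The Hessian is constant: H = [[-6, 2, -2], [2, -6, 4], [-2, 4, -4]].
Leading principal minors: Δ₁ = -6, Δ₂ = 32, Δ₃ = -40.
The minors alternate sign starting negative (−, +, −), so H is negative definite: a local maximum.

local maximum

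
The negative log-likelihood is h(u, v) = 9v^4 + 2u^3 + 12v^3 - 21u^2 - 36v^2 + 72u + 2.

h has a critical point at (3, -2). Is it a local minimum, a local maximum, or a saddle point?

The mixed partial ∂²h/∂u∂v is 0, so the Hessian at any point is diag(h_uu, h_vv) = diag(6(2u - 7), 36(3v^2 + 2v - 2)).
At (3, -2): H = diag(-6, 216).
The eigenvalues have opposite signs, so H is indefinite: a saddle point.

saddle point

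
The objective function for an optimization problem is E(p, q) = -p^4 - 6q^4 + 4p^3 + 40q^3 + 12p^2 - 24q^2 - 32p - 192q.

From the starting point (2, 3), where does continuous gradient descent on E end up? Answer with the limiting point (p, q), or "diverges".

E is separable, so gradient descent decouples: p follows -∂E/∂p, q follows -∂E/∂q.
∂E/∂p = -4(p - 4)(p - 1)(p + 2); at p=2 this is 32, so p decreases.
∂E/∂q = -24(q - 4)(q - 2)(q + 1); at q=3 this is 96, so q decreases.
p converges to its nearest critical value 1 (a local min of the p-part); q converges to 2. The iterate converges to (1, 2).

(1, 2)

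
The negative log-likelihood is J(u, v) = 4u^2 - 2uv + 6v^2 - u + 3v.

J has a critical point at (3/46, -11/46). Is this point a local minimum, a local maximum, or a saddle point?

The Hessian of J is constant: H = [[8, -2], [-2, 12]].
det(H) = 8·12 − (-2)² = 92.
det(H) > 0 and tr(H) = 20 > 0, so H is positive definite and the point is a local minimum.

local minimum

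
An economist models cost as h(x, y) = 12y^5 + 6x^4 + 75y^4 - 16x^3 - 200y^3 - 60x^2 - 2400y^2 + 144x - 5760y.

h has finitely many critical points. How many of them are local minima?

h separates as a function of x plus a function of y, so ∇h=0 decouples.
∂h/∂x = 24(x - 3)(x - 1)(x + 2) = 0 at x ∈ {-2, 1, 3}; ∂h/∂y = 60(y - 4)(y + 2)(y + 3)(y + 4) = 0 at y ∈ {-4, -3, -2, 4}.
The Hessian is diagonal: diag(h_xx, h_yy). Second derivatives: h_xx(-2)=360, h_xx(1)=-144, h_xx(3)=240; h_yy(-4)=-960, h_yy(-3)=420, h_yy(-2)=-720, h_yy(4)=20160.
Local minima occur where both diagonal entries positive: (-2, -3), (-2, 4), (3, -3), (3, 4). Count: 4.

4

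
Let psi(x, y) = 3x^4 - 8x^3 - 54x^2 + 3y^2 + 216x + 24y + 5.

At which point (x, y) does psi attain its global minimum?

(-3, -4)

psi(x,y) separates as P(x) + Q(y) + 5, so its minimum is min P + min Q + 5.
P'(x) = 12(x - 3)(x - 2)(x + 3) vanishes at x ∈ {-3, 2, 3}; Q'(y) = 6y + 24 vanishes at y ∈ {-4}.
Local minima of P (where P''>0): P(-3)=-675, P(3)=189. Local minima of Q: Q(-4)=-48.
So the global minimum of psi is P(-3) + Q(-4) + 5 = -675 − 48 + 5 = -718, attained at (-3, -4).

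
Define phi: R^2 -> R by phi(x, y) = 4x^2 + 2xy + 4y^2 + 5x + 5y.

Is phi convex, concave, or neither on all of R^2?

phi is quadratic, so its Hessian is the constant matrix H = [[8, 2], [2, 8]].
det(H) = 60, tr(H) = 16.
det(H) > 0 and tr(H) > 0, so H is positive definite everywhere: convex.

convex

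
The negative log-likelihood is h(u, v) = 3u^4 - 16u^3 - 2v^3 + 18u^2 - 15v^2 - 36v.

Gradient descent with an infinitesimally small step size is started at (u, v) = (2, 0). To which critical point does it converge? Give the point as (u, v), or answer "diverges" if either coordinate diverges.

h is separable, so gradient descent decouples: u follows -∂h/∂u, v follows -∂h/∂v.
∂h/∂u = 12u(u - 3)(u - 1); at u=2 this is -24, so u increases.
∂h/∂v = -6(v + 2)(v + 3); at v=0 this is -36, so v increases.
The v-coordinate has no critical point in that direction and runs off to infinity.

diverges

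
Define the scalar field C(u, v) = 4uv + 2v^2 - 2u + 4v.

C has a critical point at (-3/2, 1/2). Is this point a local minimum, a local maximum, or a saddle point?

saddle point

The Hessian of C is constant: H = [[0, 4], [4, 4]].
det(H) = 0·4 − 4² = -16.
Since det(H) < 0, H is indefinite and the critical point is a saddle point.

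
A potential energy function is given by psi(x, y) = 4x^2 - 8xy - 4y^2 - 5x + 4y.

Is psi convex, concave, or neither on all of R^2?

neither

psi is quadratic, so its Hessian is the constant matrix H = [[8, -8], [-8, -8]].
det(H) = -128, tr(H) = 0.
det(H) < 0, so H is indefinite: neither convex nor concave.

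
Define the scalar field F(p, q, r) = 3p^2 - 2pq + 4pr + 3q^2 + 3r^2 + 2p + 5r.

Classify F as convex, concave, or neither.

F is quadratic, so its Hessian is the constant matrix H = [[6, -2, 4], [-2, 6, 0], [4, 0, 6]].
Leading principal minors: 6, 32, 96.
All positive ⇒ H ≻ 0 ⇒ convex.

convex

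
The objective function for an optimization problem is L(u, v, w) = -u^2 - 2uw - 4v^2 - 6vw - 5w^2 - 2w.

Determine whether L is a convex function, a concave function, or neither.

L is quadratic, so its Hessian is the constant matrix H = [[-2, 0, -2], [0, -8, -6], [-2, -6, -10]].
Leading principal minors: -2, 16, -56.
Signs alternate −, +, − ⇒ H ≺ 0 ⇒ concave.

concave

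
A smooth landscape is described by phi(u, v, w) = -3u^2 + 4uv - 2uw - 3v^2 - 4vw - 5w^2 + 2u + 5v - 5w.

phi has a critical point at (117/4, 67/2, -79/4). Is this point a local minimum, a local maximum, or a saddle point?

The Hessian is constant: H = [[-6, 4, -2], [4, -6, -4], [-2, -4, -10]].
Leading principal minors: Δ₁ = -6, Δ₂ = 20, Δ₃ = -16.
The minors alternate sign starting negative (−, +, −), so H is negative definite: a local maximum.

local maximum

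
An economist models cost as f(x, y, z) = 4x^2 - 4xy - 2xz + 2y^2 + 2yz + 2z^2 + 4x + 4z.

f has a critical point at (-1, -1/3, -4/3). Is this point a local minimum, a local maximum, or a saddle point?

local minimum

The Hessian is constant: H = [[8, -4, -2], [-4, 4, 2], [-2, 2, 4]].
Leading principal minors: Δ₁ = 8, Δ₂ = 16, Δ₃ = 48.
All leading minors are positive, so H is positive definite: a local minimum.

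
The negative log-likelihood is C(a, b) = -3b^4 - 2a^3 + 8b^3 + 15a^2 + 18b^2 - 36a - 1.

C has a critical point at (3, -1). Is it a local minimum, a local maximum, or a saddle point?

The mixed partial ∂²C/∂a∂b is 0, so the Hessian at any point is diag(C_aa, C_bb) = diag(6(-2a + 5), 12(-3b^2 + 4b + 3)).
At (3, -1): H = diag(-6, -48).
Both eigenvalues are negative, so H is negative definite: a local maximum.

local maximum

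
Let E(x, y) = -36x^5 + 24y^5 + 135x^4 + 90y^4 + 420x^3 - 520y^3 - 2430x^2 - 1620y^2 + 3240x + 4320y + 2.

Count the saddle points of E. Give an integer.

8

E separates as a function of x plus a function of y, so ∇E=0 decouples.
∂E/∂x = -180(x - 3)(x - 2)(x - 1)(x + 3) = 0 at x ∈ {-3, 1, 2, 3}; ∂E/∂y = 120(y - 3)(y - 1)(y + 3)(y + 4) = 0 at y ∈ {-4, -3, 1, 3}.
The Hessian is diagonal: diag(E_xx, E_yy). Second derivatives: E_xx(-3)=21600, E_xx(1)=-1440, E_xx(2)=900, E_xx(3)=-2160; E_yy(-4)=-4200, E_yy(-3)=2880, E_yy(1)=-4800, E_yy(3)=10080.
Saddle points occur where the two diagonal entries have opposite signs: (-3, -4), (-3, 1), (1, -3), (1, 3), (2, -4), (2, 1), (3, -3), (3, 3). Count: 8.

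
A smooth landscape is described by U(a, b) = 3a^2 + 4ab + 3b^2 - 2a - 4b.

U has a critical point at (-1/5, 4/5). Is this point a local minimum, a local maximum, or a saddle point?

The Hessian of U is constant: H = [[6, 4], [4, 6]].
det(H) = 6·6 − 4² = 20.
det(H) > 0 and tr(H) = 12 > 0, so H is positive definite and the point is a local minimum.

local minimum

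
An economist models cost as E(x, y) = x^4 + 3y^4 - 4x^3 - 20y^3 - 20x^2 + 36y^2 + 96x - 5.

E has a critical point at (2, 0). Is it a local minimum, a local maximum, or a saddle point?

The mixed partial ∂²E/∂x∂y is 0, so the Hessian at any point is diag(E_xx, E_yy) = diag(4(3x^2 - 6x - 10), 12(3y^2 - 10y + 6)).
At (2, 0): H = diag(-40, 72).
The eigenvalues have opposite signs, so H is indefinite: a saddle point.

saddle point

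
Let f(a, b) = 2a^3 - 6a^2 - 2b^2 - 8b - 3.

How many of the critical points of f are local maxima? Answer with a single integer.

f separates as a function of a plus a function of b, so ∇f=0 decouples.
∂f/∂a = 6a(a - 2) = 0 at a ∈ {0, 2}; ∂f/∂b = -4(b + 2) = 0 at b ∈ {-2}.
The Hessian is diagonal: diag(f_aa, f_bb). Second derivatives: f_aa(0)=-12, f_aa(2)=12; f_bb(-2)=-4.
Local maxima occur where both diagonal entries negative: (0, -2). Count: 1.

1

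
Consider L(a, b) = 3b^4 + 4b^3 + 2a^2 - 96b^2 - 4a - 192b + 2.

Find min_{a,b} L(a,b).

L(a,b) separates as P(a) + Q(b) + 2, so its minimum is min P + min Q + 2.
P'(a) = 4a - 4 vanishes at a ∈ {1}; Q'(b) = 12(b - 4)(b + 1)(b + 4) vanishes at b ∈ {-4, -1, 4}.
Local minima of P (where P''>0): P(1)=-2. Local minima of Q: Q(-4)=-256, Q(4)=-1280.
So the global minimum of L is P(1) + Q(4) + 2 = -2 − 1280 + 2 = -1280, attained at (1, 4).

-1280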